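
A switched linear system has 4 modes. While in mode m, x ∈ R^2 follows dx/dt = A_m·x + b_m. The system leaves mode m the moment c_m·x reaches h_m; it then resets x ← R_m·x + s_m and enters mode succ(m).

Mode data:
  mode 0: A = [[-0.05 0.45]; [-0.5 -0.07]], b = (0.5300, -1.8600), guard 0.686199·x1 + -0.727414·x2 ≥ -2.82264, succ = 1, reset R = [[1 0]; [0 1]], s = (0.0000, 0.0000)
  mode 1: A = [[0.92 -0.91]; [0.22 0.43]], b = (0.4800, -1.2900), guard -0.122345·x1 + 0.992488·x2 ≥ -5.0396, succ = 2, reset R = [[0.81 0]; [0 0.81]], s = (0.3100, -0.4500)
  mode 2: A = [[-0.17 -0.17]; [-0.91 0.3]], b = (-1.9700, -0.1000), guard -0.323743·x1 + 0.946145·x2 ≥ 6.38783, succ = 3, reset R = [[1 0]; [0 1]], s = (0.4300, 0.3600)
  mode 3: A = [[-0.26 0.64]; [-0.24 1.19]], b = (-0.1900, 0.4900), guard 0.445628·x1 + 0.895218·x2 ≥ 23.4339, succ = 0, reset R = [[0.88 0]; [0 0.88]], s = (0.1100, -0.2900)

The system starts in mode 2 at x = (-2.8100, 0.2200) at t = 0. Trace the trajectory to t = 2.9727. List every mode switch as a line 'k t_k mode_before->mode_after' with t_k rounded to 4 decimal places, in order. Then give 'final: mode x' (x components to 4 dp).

1 1.2010 2->3
2 2.3567 3->0
final: 0 9.7299 16.4089

Mode 2: guard c·x = 6.3878 hit at Δt = 1.2010 (t = 1.2010), x⁻ = (-4.8747, 5.0834) → reset → x⁺ = (-4.4447, 5.4434), jump to mode 3
Mode 3: guard c·x = 23.4339 hit at Δt = 1.1557 (t = 2.3567), x⁻ = (4.9498, 23.7128) → reset → x⁺ = (4.4659, 20.5772), jump to mode 0
Mode 0: flow for 0.6160 to horizon, guard not reached → x = (9.7299, 16.4089)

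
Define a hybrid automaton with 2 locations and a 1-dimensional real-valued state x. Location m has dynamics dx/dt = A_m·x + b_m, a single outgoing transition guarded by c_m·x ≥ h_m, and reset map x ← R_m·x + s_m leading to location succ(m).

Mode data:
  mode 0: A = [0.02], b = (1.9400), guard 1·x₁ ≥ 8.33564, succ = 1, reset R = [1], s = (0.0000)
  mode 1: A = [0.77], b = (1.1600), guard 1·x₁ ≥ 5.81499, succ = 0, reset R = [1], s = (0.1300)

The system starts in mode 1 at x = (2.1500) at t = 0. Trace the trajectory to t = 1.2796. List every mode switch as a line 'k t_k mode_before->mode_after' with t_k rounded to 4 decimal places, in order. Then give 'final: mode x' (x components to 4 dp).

Mode 1: guard c·x = 5.8150 hit at Δt = 0.9017 (t = 0.9017), x⁻ = (5.8150) → reset → x⁺ = (5.9450), jump to mode 0
Mode 0: flow for 0.3779 to horizon, guard not reached → x = (6.7260)

1 0.9017 1->0
final: 0 6.7260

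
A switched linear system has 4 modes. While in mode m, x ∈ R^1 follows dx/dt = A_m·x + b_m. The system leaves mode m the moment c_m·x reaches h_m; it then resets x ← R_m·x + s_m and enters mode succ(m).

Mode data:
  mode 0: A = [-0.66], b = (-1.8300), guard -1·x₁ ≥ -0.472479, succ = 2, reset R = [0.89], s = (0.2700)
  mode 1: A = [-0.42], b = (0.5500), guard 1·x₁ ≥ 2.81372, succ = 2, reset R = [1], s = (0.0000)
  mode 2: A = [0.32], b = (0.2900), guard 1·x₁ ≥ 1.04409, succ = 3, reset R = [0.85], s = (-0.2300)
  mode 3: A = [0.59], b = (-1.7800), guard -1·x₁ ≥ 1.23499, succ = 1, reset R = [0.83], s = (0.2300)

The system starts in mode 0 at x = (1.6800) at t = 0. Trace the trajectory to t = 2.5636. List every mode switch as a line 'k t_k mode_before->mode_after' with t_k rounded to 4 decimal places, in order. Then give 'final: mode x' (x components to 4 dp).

1 0.4793 0->2
2 1.1044 2->3
3 2.1026 3->1
final: 1 -0.4246

Mode 0: guard c·x = -0.4725 hit at Δt = 0.4793 (t = 0.4793), x⁻ = (0.4725) → reset → x⁺ = (0.6905), jump to mode 2
Mode 2: guard c·x = 1.0441 hit at Δt = 0.6251 (t = 1.1044), x⁻ = (1.0441) → reset → x⁺ = (0.6575), jump to mode 3
Mode 3: guard c·x = 1.2350 hit at Δt = 0.9982 (t = 2.1026), x⁻ = (-1.2350) → reset → x⁺ = (-0.7950), jump to mode 1
Mode 1: flow for 0.4610 to horizon, guard not reached → x = (-0.4246)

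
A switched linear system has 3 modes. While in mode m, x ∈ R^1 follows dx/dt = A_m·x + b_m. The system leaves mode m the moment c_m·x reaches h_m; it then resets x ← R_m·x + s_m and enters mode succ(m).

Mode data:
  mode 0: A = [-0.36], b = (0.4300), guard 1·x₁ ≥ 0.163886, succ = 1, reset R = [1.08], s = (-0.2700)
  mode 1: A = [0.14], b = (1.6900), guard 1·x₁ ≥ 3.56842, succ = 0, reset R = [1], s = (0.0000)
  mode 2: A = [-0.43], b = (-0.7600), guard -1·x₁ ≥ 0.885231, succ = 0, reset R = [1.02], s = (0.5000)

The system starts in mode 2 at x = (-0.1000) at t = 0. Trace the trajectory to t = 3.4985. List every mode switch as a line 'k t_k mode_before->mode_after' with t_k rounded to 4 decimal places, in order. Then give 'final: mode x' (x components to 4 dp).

Mode 2: guard c·x = 0.8852 hit at Δt = 1.4805 (t = 1.4805), x⁻ = (-0.8852) → reset → x⁺ = (-0.4029), jump to mode 0
Mode 0: guard c·x = 0.1639 hit at Δt = 1.2174 (t = 2.6979), x⁻ = (0.1639) → reset → x⁺ = (-0.0930), jump to mode 1
Mode 1: flow for 0.8006 to horizon, guard not reached → x = (1.3277)

1 1.4805 2->0
2 2.6979 0->1
final: 1 1.3277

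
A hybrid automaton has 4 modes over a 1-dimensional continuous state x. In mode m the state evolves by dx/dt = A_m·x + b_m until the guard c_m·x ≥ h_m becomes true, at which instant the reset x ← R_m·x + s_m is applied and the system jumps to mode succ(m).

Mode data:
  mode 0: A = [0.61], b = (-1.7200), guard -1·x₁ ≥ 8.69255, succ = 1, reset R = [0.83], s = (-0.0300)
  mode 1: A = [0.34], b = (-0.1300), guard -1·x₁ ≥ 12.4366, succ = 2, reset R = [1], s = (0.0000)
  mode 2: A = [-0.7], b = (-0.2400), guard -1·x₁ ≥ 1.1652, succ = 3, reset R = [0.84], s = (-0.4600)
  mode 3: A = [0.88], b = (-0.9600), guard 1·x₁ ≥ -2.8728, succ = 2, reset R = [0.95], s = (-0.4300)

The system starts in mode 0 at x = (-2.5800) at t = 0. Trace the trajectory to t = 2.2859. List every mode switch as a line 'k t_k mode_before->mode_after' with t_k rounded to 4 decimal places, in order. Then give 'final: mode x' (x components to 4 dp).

1 1.2411 0->1
final: 1 -10.4979

Mode 0: guard c·x = 8.6926 hit at Δt = 1.2411 (t = 1.2411), x⁻ = (-8.6925) → reset → x⁺ = (-7.2448), jump to mode 1
Mode 1: flow for 1.0448 to horizon, guard not reached → x = (-10.4979)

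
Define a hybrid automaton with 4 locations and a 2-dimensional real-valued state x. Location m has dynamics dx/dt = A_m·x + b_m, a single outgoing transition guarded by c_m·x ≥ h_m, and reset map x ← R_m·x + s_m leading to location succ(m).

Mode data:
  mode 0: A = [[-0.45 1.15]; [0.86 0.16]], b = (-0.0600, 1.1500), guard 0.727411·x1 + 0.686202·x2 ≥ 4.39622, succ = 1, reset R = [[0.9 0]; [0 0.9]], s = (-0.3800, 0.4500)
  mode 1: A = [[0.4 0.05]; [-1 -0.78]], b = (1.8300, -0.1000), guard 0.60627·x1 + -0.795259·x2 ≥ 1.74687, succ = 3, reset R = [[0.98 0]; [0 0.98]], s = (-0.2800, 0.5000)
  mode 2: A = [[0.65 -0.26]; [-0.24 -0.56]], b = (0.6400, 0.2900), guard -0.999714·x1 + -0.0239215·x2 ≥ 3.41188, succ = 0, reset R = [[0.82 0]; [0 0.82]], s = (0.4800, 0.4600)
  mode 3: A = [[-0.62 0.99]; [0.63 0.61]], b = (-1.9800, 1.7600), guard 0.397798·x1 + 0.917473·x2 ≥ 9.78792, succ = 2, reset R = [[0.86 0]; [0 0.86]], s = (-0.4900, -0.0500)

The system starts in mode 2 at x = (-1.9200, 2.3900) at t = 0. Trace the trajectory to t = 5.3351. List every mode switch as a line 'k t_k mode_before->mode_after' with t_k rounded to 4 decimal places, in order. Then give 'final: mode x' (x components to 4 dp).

1 0.9440 2->0
2 2.3576 0->1
3 3.1264 1->3
4 4.3149 3->2
final: 2 4.7166 3.7993

Mode 2: guard c·x = 3.4119 hit at Δt = 0.9440 (t = 0.9440), x⁻ = (-3.4630, 2.0941) → reset → x⁺ = (-2.3596, 2.1771), jump to mode 0
Mode 0: guard c·x = 4.3962 hit at Δt = 1.4136 (t = 2.3576), x⁻ = (2.0833, 4.1981) → reset → x⁺ = (1.4950, 4.2283), jump to mode 1
Mode 1: guard c·x = 1.7469 hit at Δt = 0.7688 (t = 3.1264), x⁻ = (3.7941, 0.6958) → reset → x⁺ = (3.4382, 1.1819), jump to mode 3
Mode 3: guard c·x = 9.7879 hit at Δt = 1.1885 (t = 4.3149), x⁻ = (4.1375, 8.8744) → reset → x⁺ = (3.0682, 7.5820), jump to mode 2
Mode 2: flow for 1.0202 to horizon, guard not reached → x = (4.7166, 3.7993)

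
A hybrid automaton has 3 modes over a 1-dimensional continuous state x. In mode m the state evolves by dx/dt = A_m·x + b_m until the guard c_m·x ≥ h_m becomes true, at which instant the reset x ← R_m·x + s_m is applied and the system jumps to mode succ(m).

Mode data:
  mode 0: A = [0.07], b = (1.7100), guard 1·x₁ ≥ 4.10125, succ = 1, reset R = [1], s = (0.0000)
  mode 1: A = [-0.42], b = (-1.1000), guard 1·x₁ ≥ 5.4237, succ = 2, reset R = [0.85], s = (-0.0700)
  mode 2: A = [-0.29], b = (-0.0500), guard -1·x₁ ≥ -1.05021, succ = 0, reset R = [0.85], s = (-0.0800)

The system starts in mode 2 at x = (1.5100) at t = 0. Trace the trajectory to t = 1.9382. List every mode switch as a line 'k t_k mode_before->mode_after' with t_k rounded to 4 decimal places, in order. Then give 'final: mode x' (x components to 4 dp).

1 1.1008 2->0
final: 0 2.3365

Mode 2: guard c·x = -1.0502 hit at Δt = 1.1008 (t = 1.1008), x⁻ = (1.0502) → reset → x⁺ = (0.8127), jump to mode 0
Mode 0: flow for 0.8374 to horizon, guard not reached → x = (2.3365)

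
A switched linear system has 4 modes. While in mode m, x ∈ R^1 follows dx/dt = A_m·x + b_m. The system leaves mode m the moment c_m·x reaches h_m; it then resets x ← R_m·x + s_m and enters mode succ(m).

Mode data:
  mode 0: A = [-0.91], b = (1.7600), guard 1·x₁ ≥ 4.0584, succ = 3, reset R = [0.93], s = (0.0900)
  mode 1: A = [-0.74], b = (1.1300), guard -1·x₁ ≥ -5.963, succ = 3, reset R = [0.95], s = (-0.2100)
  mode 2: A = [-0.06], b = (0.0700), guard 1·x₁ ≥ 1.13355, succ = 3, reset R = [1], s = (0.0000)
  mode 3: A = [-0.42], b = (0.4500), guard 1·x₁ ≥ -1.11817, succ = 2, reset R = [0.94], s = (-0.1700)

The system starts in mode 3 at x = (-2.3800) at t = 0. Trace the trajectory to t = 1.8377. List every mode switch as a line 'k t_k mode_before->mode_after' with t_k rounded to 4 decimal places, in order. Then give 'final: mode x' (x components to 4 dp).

Mode 3: guard c·x = -1.1182 hit at Δt = 1.0835 (t = 1.0835), x⁻ = (-1.1182) → reset → x⁺ = (-1.2211), jump to mode 2
Mode 2: flow for 0.7542 to horizon, guard not reached → x = (-1.1154)

1 1.0835 3->2
final: 2 -1.1154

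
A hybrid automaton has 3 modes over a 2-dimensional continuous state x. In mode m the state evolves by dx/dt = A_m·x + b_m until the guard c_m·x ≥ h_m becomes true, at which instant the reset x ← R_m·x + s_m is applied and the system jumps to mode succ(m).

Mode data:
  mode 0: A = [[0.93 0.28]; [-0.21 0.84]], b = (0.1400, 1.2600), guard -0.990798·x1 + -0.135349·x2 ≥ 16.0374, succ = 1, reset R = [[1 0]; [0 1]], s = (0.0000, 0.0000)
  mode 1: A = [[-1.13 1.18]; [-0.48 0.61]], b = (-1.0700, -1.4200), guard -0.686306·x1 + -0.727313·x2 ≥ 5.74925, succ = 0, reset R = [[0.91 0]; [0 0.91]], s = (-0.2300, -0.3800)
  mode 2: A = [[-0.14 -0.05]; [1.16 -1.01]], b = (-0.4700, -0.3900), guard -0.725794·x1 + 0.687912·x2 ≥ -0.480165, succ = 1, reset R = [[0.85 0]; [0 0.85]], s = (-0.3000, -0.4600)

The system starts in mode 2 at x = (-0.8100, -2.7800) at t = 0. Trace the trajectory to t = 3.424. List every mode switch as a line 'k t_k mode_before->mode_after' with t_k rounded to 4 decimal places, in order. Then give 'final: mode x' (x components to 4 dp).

Mode 2: guard c·x = -0.4802 hit at Δt = 1.2922 (t = 1.2922), x⁻ = (-1.1030, -1.8617) → reset → x⁺ = (-1.2375, -2.0425), jump to mode 1
Mode 1: guard c·x = 5.7492 hit at Δt = 1.0953 (t = 2.3875), x⁻ = (-3.6137, -4.4948) → reset → x⁺ = (-3.5185, -4.4703), jump to mode 0
Mode 0: flow for 1.0365 to horizon, guard not reached → x = (-11.5620, -6.4082)

1 1.2922 2->1
2 2.3875 1->0
final: 0 -11.5620 -6.4082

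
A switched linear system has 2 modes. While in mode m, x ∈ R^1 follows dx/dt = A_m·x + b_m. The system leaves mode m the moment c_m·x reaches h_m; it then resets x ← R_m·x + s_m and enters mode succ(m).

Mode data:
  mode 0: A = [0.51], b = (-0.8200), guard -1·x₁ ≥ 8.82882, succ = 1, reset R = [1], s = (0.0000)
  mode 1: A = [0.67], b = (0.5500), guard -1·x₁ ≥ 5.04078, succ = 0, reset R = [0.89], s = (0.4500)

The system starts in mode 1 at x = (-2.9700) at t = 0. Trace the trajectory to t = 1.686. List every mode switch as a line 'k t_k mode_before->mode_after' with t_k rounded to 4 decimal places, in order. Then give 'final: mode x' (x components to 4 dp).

Mode 1: guard c·x = 5.0408 hit at Δt = 1.0071 (t = 1.0071), x⁻ = (-5.0408) → reset → x⁺ = (-4.0363), jump to mode 0
Mode 0: flow for 0.6789 to horizon, guard not reached → x = (-6.3715)

1 1.0071 1->0
final: 0 -6.3715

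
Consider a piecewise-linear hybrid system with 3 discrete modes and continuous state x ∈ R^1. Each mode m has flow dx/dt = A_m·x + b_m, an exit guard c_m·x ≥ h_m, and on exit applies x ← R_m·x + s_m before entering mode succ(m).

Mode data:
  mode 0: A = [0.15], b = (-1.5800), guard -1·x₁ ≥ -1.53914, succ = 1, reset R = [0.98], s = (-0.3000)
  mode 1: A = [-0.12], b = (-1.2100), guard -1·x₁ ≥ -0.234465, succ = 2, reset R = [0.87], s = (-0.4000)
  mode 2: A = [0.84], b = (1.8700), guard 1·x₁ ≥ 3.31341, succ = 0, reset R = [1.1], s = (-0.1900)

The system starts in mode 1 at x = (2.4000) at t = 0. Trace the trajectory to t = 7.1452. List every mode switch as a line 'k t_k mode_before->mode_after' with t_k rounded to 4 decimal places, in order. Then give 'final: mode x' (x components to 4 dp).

Mode 1: guard c·x = -0.2345 hit at Δt = 1.5877 (t = 1.5877), x⁻ = (0.2345) → reset → x⁺ = (-0.1960), jump to mode 2
Mode 2: guard c·x = 3.3134 hit at Δt = 1.1950 (t = 2.7827), x⁻ = (3.3134) → reset → x⁺ = (3.4548), jump to mode 0
Mode 0: guard c·x = -1.5391 hit at Δt = 1.5967 (t = 4.3794), x⁻ = (1.5391) → reset → x⁺ = (1.2084), jump to mode 1
Mode 1: guard c·x = -0.2345 hit at Δt = 0.7516 (t = 5.1310), x⁻ = (0.2345) → reset → x⁺ = (-0.1960), jump to mode 2
Mode 2: guard c·x = 3.3134 hit at Δt = 1.1950 (t = 6.3260), x⁻ = (3.3134) → reset → x⁺ = (3.4548), jump to mode 0
Mode 0: flow for 0.8192 to horizon, guard not reached → x = (2.5293)

1 1.5877 1->2
2 2.7827 2->0
3 4.3794 0->1
4 5.1310 1->2
5 6.3260 2->0
final: 0 2.5293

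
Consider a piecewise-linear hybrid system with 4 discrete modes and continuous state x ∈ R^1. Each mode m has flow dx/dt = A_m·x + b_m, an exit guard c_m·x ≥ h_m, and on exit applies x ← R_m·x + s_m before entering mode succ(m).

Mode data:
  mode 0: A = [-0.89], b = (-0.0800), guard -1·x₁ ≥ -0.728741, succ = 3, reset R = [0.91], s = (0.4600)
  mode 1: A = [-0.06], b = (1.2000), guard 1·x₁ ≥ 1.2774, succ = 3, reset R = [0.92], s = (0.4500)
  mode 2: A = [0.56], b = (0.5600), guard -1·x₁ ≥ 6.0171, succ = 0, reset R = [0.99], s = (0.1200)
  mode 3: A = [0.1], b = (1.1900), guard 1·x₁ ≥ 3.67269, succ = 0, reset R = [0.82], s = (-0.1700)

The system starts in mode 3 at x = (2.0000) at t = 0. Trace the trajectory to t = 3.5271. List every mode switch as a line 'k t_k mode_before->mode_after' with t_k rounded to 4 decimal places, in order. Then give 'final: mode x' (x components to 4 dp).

Mode 3: guard c·x = 3.6727 hit at Δt = 1.1363 (t = 1.1363), x⁻ = (3.6727) → reset → x⁺ = (2.8416), jump to mode 0
Mode 0: guard c·x = -0.7287 hit at Δt = 1.4333 (t = 2.5696), x⁻ = (0.7287) → reset → x⁺ = (1.1232), jump to mode 3
Mode 3: flow for 0.9575 to horizon, guard not reached → x = (2.4318)

1 1.1363 3->0
2 2.5696 0->3
final: 3 2.4318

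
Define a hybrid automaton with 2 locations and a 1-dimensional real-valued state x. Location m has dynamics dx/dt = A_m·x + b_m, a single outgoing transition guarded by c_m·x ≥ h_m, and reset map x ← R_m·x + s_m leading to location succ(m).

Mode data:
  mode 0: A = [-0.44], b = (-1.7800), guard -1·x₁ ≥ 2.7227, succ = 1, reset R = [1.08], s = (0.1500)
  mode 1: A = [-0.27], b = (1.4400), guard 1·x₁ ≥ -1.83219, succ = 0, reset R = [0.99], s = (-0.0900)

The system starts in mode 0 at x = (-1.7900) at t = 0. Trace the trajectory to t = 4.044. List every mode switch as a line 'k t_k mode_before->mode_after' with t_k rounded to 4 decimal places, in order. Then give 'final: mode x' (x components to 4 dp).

1 1.2128 0->1
2 1.6777 1->0
3 2.7728 0->1
4 3.2377 1->0
final: 0 -2.5435

Mode 0: guard c·x = 2.7227 hit at Δt = 1.2128 (t = 1.2128), x⁻ = (-2.7227) → reset → x⁺ = (-2.7905), jump to mode 1
Mode 1: guard c·x = -1.8322 hit at Δt = 0.4649 (t = 1.6777), x⁻ = (-1.8322) → reset → x⁺ = (-1.9039), jump to mode 0
Mode 0: guard c·x = 2.7227 hit at Δt = 1.0951 (t = 2.7728), x⁻ = (-2.7227) → reset → x⁺ = (-2.7905), jump to mode 1
Mode 1: guard c·x = -1.8322 hit at Δt = 0.4649 (t = 3.2377), x⁻ = (-1.8322) → reset → x⁺ = (-1.9039), jump to mode 0
Mode 0: flow for 0.8063 to horizon, guard not reached → x = (-2.5435)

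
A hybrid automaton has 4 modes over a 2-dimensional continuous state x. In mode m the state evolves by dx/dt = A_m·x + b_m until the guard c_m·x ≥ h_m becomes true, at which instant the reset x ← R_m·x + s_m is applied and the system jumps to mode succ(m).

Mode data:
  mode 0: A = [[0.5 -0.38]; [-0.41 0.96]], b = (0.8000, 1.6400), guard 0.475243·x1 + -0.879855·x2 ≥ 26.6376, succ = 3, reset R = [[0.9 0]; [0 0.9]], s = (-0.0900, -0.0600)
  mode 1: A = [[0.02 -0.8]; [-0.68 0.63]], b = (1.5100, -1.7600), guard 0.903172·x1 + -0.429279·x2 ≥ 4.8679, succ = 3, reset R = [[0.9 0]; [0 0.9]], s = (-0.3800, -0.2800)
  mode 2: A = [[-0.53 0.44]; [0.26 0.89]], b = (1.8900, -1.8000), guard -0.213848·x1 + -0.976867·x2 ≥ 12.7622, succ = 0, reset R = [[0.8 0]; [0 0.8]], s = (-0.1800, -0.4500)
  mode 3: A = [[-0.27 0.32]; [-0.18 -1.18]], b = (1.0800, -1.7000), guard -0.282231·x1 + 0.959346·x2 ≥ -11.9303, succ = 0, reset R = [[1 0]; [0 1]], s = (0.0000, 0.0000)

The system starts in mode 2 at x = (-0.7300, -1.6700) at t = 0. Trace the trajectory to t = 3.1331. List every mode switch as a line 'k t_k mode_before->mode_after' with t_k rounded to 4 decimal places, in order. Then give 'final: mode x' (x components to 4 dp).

1 1.5271 2->0
2 2.5445 0->3
final: 3 2.8843 -12.9526

Mode 2: guard c·x = 12.7622 hit at Δt = 1.5271 (t = 1.5271), x⁻ = (-1.4345, -12.7504) → reset → x⁺ = (-1.3276, -10.6503), jump to mode 0
Mode 0: guard c·x = 26.6376 hit at Δt = 1.0174 (t = 2.5445), x⁻ = (7.0981, -26.4410) → reset → x⁺ = (6.2983, -23.8569), jump to mode 3
Mode 3: flow for 0.5886 to horizon, guard not reached → x = (2.8843, -12.9526)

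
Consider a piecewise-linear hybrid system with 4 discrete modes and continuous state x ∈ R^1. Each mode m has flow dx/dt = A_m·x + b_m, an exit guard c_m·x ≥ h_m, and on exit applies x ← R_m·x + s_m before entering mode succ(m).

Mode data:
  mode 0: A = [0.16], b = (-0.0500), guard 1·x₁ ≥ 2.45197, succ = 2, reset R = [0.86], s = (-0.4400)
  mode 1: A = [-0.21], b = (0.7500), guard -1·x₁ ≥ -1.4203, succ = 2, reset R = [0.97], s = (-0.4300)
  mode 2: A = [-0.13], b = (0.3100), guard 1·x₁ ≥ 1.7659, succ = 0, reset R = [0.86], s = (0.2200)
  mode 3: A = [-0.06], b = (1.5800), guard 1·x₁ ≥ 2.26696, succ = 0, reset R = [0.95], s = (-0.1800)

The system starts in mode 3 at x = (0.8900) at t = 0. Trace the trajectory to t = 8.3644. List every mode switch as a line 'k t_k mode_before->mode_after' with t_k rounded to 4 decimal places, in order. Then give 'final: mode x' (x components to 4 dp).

Mode 3: guard c·x = 2.2670 hit at Δt = 0.9273 (t = 0.9273), x⁻ = (2.2670) → reset → x⁺ = (1.9736), jump to mode 0
Mode 0: guard c·x = 2.4520 hit at Δt = 1.5817 (t = 2.5090), x⁻ = (2.4520) → reset → x⁺ = (1.6687), jump to mode 2
Mode 2: guard c·x = 1.7659 hit at Δt = 1.1225 (t = 3.6315), x⁻ = (1.7659) → reset → x⁺ = (1.7387), jump to mode 0
Mode 0: guard c·x = 2.4520 hit at Δt = 2.5348 (t = 6.1663), x⁻ = (2.4520) → reset → x⁺ = (1.6687), jump to mode 2
Mode 2: guard c·x = 1.7659 hit at Δt = 1.1225 (t = 7.2888), x⁻ = (1.7659) → reset → x⁺ = (1.7387), jump to mode 0
Mode 0: flow for 1.0756 to horizon, guard not reached → x = (2.0065)

1 0.9273 3->0
2 2.5090 0->2
3 3.6315 2->0
4 6.1663 0->2
5 7.2888 2->0
final: 0 2.0065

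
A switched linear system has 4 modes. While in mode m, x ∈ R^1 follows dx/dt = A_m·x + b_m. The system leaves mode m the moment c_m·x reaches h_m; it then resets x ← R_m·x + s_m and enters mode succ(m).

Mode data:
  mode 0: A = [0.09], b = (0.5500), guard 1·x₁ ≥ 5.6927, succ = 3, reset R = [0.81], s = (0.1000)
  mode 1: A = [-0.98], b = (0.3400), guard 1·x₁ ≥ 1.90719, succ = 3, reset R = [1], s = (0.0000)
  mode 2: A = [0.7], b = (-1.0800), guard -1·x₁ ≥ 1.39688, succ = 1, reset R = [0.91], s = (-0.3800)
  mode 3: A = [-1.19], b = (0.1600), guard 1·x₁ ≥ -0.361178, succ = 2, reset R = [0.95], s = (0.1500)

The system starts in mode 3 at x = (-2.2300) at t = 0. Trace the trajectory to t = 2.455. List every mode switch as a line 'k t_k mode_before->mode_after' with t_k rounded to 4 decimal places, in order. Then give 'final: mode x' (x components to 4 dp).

Mode 3: guard c·x = -0.3612 hit at Δt = 1.3130 (t = 1.3130), x⁻ = (-0.3612) → reset → x⁺ = (-0.1931), jump to mode 2
Mode 2: guard c·x = 1.3969 hit at Δt = 0.7525 (t = 2.0655), x⁻ = (-1.3969) → reset → x⁺ = (-1.6512), jump to mode 1
Mode 1: flow for 0.3895 to horizon, guard not reached → x = (-1.0171)

1 1.3130 3->2
2 2.0655 2->1
final: 1 -1.0171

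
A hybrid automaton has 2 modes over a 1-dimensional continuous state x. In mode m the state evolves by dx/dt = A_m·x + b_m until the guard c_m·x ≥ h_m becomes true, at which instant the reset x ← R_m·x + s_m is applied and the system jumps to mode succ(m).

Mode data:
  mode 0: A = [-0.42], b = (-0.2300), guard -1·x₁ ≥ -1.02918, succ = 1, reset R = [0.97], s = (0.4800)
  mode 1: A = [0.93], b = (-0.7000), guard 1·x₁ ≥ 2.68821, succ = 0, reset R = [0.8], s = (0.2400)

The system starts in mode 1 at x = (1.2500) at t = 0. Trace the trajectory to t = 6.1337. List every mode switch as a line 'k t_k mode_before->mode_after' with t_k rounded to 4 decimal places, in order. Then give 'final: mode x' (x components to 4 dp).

Mode 1: guard c·x = 2.6882 hit at Δt = 1.4612 (t = 1.4612), x⁻ = (2.6882) → reset → x⁺ = (2.3906), jump to mode 0
Mode 0: guard c·x = -1.0292 hit at Δt = 1.4819 (t = 2.9431), x⁻ = (1.0292) → reset → x⁺ = (1.4783), jump to mode 1
Mode 1: guard c·x = 2.6882 hit at Δt = 1.0550 (t = 3.9981), x⁻ = (2.6882) → reset → x⁺ = (2.3906), jump to mode 0
Mode 0: guard c·x = -1.0292 hit at Δt = 1.4819 (t = 5.4799), x⁻ = (1.0292) → reset → x⁺ = (1.4783), jump to mode 1
Mode 1: flow for 0.6538 to horizon, guard not reached → x = (2.0855)

1 1.4612 1->0
2 2.9431 0->1
3 3.9981 1->0
4 5.4799 0->1
final: 1 2.0855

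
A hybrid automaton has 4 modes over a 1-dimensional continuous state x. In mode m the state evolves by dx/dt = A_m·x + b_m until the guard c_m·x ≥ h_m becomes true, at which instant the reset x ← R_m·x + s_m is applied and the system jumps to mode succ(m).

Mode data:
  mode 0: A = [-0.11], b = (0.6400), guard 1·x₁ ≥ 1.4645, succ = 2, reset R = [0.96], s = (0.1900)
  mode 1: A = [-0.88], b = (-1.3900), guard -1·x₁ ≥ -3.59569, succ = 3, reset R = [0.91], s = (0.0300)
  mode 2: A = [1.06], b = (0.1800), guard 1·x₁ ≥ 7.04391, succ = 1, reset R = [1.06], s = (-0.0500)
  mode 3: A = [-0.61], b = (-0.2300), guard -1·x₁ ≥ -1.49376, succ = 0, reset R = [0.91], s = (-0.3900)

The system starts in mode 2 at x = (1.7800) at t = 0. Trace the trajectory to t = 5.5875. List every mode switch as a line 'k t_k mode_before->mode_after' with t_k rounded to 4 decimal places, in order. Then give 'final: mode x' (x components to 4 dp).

1 1.2342 2->1
2 1.8625 1->3
3 2.9712 3->0
4 3.9505 0->2
5 5.2782 2->1
final: 1 5.2732

Mode 2: guard c·x = 7.0439 hit at Δt = 1.2342 (t = 1.2342), x⁻ = (7.0439) → reset → x⁺ = (7.4165), jump to mode 1
Mode 1: guard c·x = -3.5957 hit at Δt = 0.6283 (t = 1.8625), x⁻ = (3.5957) → reset → x⁺ = (3.3021), jump to mode 3
Mode 3: guard c·x = -1.4938 hit at Δt = 1.1087 (t = 2.9712), x⁻ = (1.4938) → reset → x⁺ = (0.9693), jump to mode 0
Mode 0: guard c·x = 1.4645 hit at Δt = 0.9793 (t = 3.9505), x⁻ = (1.4645) → reset → x⁺ = (1.5959), jump to mode 2
Mode 2: guard c·x = 7.0439 hit at Δt = 1.3278 (t = 5.2782), x⁻ = (7.0439) → reset → x⁺ = (7.4165), jump to mode 1
Mode 1: flow for 0.3093 to horizon, guard not reached → x = (5.2732)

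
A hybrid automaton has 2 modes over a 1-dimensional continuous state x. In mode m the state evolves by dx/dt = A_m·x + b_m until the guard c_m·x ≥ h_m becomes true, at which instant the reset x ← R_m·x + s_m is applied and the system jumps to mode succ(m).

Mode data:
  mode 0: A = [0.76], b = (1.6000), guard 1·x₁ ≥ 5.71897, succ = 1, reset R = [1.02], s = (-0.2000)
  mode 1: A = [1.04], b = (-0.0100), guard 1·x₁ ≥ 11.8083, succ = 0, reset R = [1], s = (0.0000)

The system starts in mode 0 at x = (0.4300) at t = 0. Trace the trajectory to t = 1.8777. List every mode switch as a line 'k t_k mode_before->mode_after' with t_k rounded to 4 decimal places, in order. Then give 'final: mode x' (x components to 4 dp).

Mode 0: guard c·x = 5.7190 hit at Δt = 1.4828 (t = 1.4828), x⁻ = (5.7190) → reset → x⁺ = (5.6333), jump to mode 1
Mode 1: flow for 0.3949 to horizon, guard not reached → x = (8.4895)

1 1.4828 0->1
final: 1 8.4895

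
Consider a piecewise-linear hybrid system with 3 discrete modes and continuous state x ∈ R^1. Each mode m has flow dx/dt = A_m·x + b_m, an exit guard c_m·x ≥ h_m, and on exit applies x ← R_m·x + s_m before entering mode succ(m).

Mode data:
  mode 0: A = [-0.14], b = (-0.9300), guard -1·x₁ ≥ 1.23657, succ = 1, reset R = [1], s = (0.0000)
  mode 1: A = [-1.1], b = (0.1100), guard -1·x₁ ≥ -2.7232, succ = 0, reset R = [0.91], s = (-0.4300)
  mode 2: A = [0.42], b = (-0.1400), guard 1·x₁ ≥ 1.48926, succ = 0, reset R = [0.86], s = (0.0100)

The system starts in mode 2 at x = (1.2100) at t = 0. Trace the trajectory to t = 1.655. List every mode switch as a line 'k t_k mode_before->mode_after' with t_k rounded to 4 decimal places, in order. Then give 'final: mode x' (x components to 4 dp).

Mode 2: guard c·x = 1.4893 hit at Δt = 0.6584 (t = 0.6584), x⁻ = (1.4893) → reset → x⁺ = (1.2908), jump to mode 0
Mode 0: flow for 0.9966 to horizon, guard not reached → x = (0.2576)

1 0.6584 2->0
final: 0 0.2576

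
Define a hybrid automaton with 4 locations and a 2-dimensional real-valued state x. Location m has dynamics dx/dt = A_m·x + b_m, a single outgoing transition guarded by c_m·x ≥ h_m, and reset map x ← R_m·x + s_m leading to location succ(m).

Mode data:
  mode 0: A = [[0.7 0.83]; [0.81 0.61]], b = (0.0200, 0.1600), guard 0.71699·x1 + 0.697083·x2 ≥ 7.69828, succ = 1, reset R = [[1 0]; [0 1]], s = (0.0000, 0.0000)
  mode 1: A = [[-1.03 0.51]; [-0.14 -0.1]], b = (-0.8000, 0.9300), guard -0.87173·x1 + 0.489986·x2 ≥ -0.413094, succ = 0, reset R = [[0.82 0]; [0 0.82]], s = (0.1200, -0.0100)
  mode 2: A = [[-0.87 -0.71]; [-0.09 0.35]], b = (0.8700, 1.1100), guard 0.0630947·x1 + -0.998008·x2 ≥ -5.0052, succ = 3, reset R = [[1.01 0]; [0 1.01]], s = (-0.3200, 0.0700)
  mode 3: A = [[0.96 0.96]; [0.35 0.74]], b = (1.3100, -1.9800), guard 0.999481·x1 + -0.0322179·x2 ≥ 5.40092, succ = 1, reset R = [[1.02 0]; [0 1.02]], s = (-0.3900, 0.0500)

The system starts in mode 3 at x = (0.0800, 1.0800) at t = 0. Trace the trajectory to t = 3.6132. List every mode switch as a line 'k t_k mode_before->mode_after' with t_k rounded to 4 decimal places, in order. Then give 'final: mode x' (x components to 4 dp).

1 1.3706 3->1
2 2.6982 1->0
final: 0 2.8646 2.5962

Mode 3: guard c·x = 5.4009 hit at Δt = 1.3706 (t = 1.3706), x⁻ = (5.3988, -0.1542) → reset → x⁺ = (5.1167, -0.1073), jump to mode 1
Mode 1: guard c·x = -0.4131 hit at Δt = 1.3276 (t = 2.6982), x⁻ = (0.8348, 0.6422) → reset → x⁺ = (0.8046, 0.5166), jump to mode 0
Mode 0: flow for 0.9150 to horizon, guard not reached → x = (2.8646, 2.5962)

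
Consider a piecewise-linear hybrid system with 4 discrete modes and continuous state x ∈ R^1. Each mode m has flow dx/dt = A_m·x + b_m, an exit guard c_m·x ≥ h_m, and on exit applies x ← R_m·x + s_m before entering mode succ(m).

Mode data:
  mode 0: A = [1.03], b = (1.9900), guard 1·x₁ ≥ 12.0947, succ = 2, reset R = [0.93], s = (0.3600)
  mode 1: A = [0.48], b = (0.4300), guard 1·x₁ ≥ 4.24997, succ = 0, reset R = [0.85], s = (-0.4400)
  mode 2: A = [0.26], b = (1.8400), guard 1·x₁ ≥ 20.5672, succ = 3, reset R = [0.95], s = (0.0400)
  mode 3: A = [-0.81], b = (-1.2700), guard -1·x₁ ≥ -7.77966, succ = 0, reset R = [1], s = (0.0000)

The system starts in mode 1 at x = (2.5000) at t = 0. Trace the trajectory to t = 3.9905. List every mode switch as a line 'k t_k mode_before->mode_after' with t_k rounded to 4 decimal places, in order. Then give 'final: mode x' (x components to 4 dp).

1 0.8659 1->0
2 1.8473 0->2
3 3.3538 2->3
final: 3 11.0582

Mode 1: guard c·x = 4.2500 hit at Δt = 0.8659 (t = 0.8659), x⁻ = (4.2500) → reset → x⁺ = (3.1725), jump to mode 0
Mode 0: guard c·x = 12.0947 hit at Δt = 0.9814 (t = 1.8473), x⁻ = (12.0947) → reset → x⁺ = (11.6081), jump to mode 2
Mode 2: guard c·x = 20.5672 hit at Δt = 1.5065 (t = 3.3538), x⁻ = (20.5672) → reset → x⁺ = (19.5788), jump to mode 3
Mode 3: flow for 0.6367 to horizon, guard not reached → x = (11.0582)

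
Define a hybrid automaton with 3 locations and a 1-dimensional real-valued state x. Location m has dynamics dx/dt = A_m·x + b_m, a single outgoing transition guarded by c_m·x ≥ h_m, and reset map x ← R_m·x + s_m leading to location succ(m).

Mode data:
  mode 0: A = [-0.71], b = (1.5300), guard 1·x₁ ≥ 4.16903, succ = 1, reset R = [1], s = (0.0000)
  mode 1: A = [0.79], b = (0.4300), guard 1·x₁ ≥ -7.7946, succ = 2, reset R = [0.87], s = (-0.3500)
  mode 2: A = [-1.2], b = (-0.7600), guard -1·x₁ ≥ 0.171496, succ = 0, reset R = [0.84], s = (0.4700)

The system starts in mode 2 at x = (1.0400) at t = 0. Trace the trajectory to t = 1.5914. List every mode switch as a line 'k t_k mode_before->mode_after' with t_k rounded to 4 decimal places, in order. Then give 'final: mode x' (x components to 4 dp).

1 1.0728 2->0
final: 0 0.8893

Mode 2: guard c·x = 0.1715 hit at Δt = 1.0728 (t = 1.0728), x⁻ = (-0.1715) → reset → x⁺ = (0.3259), jump to mode 0
Mode 0: flow for 0.5186 to horizon, guard not reached → x = (0.8893)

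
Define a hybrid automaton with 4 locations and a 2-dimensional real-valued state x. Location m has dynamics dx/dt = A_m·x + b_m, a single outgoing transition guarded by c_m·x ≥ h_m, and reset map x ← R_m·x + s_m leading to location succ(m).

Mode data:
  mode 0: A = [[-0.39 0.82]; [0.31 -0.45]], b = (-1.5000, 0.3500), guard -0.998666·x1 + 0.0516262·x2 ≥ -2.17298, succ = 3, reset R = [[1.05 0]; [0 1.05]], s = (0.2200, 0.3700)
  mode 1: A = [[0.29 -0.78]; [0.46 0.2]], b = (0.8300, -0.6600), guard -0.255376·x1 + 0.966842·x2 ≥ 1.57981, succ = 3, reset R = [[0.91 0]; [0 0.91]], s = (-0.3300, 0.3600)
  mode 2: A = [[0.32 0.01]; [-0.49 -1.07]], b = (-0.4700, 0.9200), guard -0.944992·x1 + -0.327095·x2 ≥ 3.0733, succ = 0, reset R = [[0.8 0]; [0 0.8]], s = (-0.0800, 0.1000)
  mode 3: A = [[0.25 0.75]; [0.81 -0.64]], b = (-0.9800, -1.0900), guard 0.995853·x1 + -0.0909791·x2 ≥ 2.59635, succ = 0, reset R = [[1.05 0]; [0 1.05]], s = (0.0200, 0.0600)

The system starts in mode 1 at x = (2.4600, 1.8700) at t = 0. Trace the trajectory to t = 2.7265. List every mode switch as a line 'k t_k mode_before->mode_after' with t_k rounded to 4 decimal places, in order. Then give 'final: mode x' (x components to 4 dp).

Mode 1: guard c·x = 1.5798 hit at Δt = 0.4583 (t = 0.4583), x⁻ = (2.4268, 2.2750) → reset → x⁺ = (1.8784, 2.4302), jump to mode 3
Mode 3: guard c·x = 2.5964 hit at Δt = 0.7471 (t = 1.2054), x⁻ = (2.7901, 2.0021) → reset → x⁺ = (2.9496, 2.1622), jump to mode 0
Mode 0: guard c·x = -2.1730 hit at Δt = 0.9864 (t = 2.1918), x⁻ = (2.2948, 2.3002) → reset → x⁺ = (2.6295, 2.7852), jump to mode 3
Mode 3: guard c·x = 2.5964 hit at Δt = 0.1275 (t = 2.3193), x⁻ = (2.8543, 2.7056) → reset → x⁺ = (3.0171, 2.9008), jump to mode 0
Mode 0: flow for 0.4072 to horizon, guard not reached → x = (2.9029, 2.8864)

1 0.4583 1->3
2 1.2054 3->0
3 2.1918 0->3
4 2.3193 3->0
final: 0 2.9029 2.8864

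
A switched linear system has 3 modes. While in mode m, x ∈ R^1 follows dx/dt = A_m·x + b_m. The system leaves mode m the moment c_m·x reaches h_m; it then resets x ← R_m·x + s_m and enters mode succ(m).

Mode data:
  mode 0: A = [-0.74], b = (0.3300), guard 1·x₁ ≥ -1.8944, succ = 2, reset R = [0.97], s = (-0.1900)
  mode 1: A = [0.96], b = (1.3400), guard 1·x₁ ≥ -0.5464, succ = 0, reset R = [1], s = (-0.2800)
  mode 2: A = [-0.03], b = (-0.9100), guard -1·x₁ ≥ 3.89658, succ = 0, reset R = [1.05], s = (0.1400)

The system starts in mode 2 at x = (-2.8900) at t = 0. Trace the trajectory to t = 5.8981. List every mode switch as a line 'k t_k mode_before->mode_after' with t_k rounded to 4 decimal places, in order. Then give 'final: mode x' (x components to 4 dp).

Mode 2: guard c·x = 3.8966 hit at Δt = 1.2456 (t = 1.2456), x⁻ = (-3.8966) → reset → x⁺ = (-3.9514), jump to mode 0
Mode 0: guard c·x = -1.8944 hit at Δt = 0.8523 (t = 2.0979), x⁻ = (-1.8944) → reset → x⁺ = (-2.0276), jump to mode 2
Mode 2: guard c·x = 3.8966 hit at Δt = 2.2770 (t = 4.3749), x⁻ = (-3.8966) → reset → x⁺ = (-3.9514), jump to mode 0
Mode 0: guard c·x = -1.8944 hit at Δt = 0.8523 (t = 5.2272), x⁻ = (-1.8944) → reset → x⁺ = (-2.0276), jump to mode 2
Mode 2: flow for 0.6709 to horizon, guard not reached → x = (-2.5916)

1 1.2456 2->0
2 2.0979 0->2
3 4.3749 2->0
4 5.2272 0->2
final: 2 -2.5916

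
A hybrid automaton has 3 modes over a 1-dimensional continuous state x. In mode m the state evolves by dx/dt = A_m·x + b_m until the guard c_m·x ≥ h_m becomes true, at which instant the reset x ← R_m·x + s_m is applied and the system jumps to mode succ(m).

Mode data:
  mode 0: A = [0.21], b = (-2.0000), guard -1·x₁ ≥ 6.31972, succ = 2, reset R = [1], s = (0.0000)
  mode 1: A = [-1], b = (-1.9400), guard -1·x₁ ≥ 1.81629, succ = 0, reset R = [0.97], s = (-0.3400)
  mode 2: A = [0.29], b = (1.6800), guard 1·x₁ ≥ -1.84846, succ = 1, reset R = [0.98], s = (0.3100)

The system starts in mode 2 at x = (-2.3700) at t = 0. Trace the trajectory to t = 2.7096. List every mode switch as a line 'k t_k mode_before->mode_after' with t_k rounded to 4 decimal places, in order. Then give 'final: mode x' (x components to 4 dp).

1 0.4890 2->1
2 1.7544 1->0
final: 0 -4.6840

Mode 2: guard c·x = -1.8485 hit at Δt = 0.4890 (t = 0.4890), x⁻ = (-1.8485) → reset → x⁺ = (-1.5015), jump to mode 1
Mode 1: guard c·x = 1.8163 hit at Δt = 1.2654 (t = 1.7544), x⁻ = (-1.8163) → reset → x⁺ = (-2.1018), jump to mode 0
Mode 0: flow for 0.9552 to horizon, guard not reached → x = (-4.6840)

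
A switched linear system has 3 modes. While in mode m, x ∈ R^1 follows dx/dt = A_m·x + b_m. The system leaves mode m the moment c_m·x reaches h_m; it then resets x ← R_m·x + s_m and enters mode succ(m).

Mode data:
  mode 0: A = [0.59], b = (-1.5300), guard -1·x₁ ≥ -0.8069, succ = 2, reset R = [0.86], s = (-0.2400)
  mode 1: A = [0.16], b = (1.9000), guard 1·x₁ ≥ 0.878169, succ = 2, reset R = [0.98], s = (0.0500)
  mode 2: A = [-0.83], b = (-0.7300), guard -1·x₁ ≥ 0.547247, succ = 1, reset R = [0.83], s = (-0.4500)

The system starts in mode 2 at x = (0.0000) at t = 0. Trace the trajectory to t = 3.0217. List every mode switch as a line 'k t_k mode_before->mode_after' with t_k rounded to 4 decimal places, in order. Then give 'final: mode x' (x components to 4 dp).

Mode 2: guard c·x = 0.5472 hit at Δt = 1.1728 (t = 1.1728), x⁻ = (-0.5472) → reset → x⁺ = (-0.9042), jump to mode 1
Mode 1: guard c·x = 0.8782 hit at Δt = 0.9409 (t = 2.1137), x⁻ = (0.8782) → reset → x⁺ = (0.9106), jump to mode 2
Mode 2: flow for 0.9080 to horizon, guard not reached → x = (-0.0370)

1 1.1728 2->1
2 2.1137 1->2
final: 2 -0.0370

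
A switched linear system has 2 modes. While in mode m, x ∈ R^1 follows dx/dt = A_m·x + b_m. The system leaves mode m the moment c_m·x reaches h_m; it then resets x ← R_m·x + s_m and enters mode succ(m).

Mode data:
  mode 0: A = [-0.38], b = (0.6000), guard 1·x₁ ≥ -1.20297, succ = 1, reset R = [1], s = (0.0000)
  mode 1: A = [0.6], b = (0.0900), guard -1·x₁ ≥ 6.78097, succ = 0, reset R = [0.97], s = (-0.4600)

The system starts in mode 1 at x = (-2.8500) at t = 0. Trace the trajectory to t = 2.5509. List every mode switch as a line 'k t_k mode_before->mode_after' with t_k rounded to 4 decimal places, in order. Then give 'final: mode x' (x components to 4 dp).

Mode 1: guard c·x = 6.7810 hit at Δt = 1.4975 (t = 1.4975), x⁻ = (-6.7810) → reset → x⁺ = (-7.0375), jump to mode 0
Mode 0: flow for 1.0534 to horizon, guard not reached → x = (-4.1952)

1 1.4975 1->0
final: 0 -4.1952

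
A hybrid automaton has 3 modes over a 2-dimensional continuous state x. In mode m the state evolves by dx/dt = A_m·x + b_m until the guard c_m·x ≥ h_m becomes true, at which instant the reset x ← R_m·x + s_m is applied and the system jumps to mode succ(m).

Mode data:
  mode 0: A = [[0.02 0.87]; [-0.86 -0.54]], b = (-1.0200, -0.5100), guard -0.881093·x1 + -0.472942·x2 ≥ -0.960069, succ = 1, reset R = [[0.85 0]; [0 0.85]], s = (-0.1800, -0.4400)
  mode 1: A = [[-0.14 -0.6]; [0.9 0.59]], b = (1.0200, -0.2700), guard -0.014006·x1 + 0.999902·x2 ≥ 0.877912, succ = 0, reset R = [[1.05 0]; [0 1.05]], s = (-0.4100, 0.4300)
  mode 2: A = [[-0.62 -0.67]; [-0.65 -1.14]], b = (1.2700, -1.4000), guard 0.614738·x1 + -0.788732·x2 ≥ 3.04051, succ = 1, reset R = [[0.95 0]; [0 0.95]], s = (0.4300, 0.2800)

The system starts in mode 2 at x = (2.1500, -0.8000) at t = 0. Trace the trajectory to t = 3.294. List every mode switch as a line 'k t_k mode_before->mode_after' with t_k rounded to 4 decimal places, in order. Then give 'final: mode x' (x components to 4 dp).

Mode 2: guard c·x = 3.0405 hit at Δt = 0.7054 (t = 0.7054), x⁻ = (2.6425, -1.7954) → reset → x⁺ = (2.9403, -1.4256), jump to mode 1
Mode 1: guard c·x = 0.8779 hit at Δt = 0.9178 (t = 1.6232), x⁻ = (3.6606, 0.9293) → reset → x⁺ = (3.4336, 1.4057), jump to mode 0
Mode 0: guard c·x = -0.9601 hit at Δt = 1.0908 (t = 2.7140), x⁻ = (1.9961, -1.6888) → reset → x⁺ = (1.5167, -1.8755), jump to mode 1
Mode 1: flow for 0.5800 to horizon, guard not reached → x = (2.5595, -1.5675)

1 0.7054 2->1
2 1.6232 1->0
3 2.7140 0->1
final: 1 2.5595 -1.5675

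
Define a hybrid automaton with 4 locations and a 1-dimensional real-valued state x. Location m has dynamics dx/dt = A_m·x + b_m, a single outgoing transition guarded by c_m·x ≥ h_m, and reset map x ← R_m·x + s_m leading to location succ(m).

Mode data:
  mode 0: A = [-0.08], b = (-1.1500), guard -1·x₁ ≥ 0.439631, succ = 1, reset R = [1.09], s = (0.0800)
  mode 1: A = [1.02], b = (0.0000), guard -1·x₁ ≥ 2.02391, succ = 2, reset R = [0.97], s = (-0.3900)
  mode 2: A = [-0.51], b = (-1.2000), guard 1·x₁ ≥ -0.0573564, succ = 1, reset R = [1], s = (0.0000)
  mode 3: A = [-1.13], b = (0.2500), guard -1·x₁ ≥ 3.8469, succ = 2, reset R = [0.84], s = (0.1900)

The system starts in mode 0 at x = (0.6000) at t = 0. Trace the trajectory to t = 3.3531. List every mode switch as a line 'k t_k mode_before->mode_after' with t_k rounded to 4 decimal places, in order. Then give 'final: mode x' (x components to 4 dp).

Mode 0: guard c·x = 0.4396 hit at Δt = 0.8994 (t = 0.8994), x⁻ = (-0.4396) → reset → x⁺ = (-0.3992), jump to mode 1
Mode 1: guard c·x = 2.0239 hit at Δt = 1.5915 (t = 2.4909), x⁻ = (-2.0239) → reset → x⁺ = (-2.3532), jump to mode 2
Mode 2: flow for 0.8622 to horizon, guard not reached → x = (-2.3531)

1 0.8994 0->1
2 2.4909 1->2
final: 2 -2.3531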